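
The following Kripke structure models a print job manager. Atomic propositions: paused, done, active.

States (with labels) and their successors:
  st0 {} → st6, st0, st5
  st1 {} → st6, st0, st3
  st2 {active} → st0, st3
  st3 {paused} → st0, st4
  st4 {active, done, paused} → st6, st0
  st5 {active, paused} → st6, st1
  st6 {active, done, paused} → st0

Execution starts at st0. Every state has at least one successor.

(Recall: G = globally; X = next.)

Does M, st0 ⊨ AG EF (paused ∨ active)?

States satisfying EF (paused ∨ active): {st0, st1, st2, st3, st4, st5, st6}.
States satisfying AG EF (paused ∨ active): {st0, st1, st2, st3, st4, st5, st6}.
Every state reachable from st0 satisfies EF (paused ∨ active).
st0 ∈ Sat(AG EF (paused ∨ active)).

Holds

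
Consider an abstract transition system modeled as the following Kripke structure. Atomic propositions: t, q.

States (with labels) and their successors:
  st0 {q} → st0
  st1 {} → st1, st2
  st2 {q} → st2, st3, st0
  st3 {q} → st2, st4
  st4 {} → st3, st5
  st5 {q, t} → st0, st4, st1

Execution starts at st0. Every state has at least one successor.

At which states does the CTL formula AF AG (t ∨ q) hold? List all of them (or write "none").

{st0}

States satisfying AG (t ∨ q): {st0}.
States satisfying AF AG (t ∨ q): {st0}.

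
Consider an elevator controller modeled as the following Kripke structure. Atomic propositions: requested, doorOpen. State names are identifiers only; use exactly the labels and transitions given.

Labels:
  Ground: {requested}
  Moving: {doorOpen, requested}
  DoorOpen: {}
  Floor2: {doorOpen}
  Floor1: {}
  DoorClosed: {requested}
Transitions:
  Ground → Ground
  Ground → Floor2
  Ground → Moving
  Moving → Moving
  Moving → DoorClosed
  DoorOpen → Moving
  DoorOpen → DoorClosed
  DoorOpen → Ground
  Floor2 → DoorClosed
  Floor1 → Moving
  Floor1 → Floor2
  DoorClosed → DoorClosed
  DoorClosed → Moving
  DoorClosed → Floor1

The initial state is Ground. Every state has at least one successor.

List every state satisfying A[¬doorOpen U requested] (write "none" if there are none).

States satisfying ¬doorOpen: {Ground, DoorOpen, Floor1, DoorClosed}.
States satisfying requested: {Ground, Moving, DoorClosed}.
States satisfying A[¬doorOpen U requested]: {Ground, Moving, DoorOpen, DoorClosed}.

{Ground, Moving, DoorOpen, DoorClosed}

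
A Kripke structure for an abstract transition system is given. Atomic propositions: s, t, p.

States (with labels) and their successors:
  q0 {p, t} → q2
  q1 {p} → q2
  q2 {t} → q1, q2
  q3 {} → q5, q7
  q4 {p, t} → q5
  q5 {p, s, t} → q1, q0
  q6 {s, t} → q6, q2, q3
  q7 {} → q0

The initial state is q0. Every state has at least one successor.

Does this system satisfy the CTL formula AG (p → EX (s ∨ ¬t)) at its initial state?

No

States satisfying p → EX (s ∨ ¬t): {q2, q3, q4, q5, q6, q7}.
States satisfying AG (p → EX (s ∨ ¬t)): ∅.
q0 is reachable from q0 and violates p → EX (s ∨ ¬t), so AG fails at q0.
q0 ∉ Sat(AG (p → EX (s ∨ ¬t))).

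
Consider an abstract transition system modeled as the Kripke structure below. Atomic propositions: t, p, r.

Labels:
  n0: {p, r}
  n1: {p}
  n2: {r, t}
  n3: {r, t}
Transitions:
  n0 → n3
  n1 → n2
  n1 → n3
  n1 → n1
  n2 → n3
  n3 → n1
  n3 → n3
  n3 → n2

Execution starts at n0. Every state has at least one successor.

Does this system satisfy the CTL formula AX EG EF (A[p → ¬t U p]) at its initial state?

Satisfied

States satisfying EG EF (A[p → ¬t U p]): {n0, n1, n2, n3}.
States satisfying AX EG EF (A[p → ¬t U p]): {n0, n1, n2, n3}.
n0 ∈ Sat(AX EG EF (A[p → ¬t U p])).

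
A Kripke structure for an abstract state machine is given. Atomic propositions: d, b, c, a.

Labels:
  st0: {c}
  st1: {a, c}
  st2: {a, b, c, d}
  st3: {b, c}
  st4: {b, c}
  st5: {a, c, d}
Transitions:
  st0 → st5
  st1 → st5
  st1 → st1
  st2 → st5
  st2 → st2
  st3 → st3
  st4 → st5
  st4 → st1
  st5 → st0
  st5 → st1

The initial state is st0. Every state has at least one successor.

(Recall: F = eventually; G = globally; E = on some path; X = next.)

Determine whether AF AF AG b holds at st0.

States satisfying AF AG b: {st3}.
States satisfying AF AF AG b: {st3}.
There is a path from st0 along which AF AG b never holds.
st0 ∉ Sat(AF AF AG b).

Violated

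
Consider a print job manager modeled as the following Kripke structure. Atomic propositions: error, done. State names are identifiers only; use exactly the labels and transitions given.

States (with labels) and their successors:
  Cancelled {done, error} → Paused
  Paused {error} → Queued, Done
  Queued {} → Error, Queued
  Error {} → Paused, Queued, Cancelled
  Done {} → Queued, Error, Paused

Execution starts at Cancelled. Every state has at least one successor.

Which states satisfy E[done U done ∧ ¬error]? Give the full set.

States satisfying done: {Cancelled}.
States satisfying done ∧ ¬error: ∅.
States satisfying E[done U done ∧ ¬error]: ∅.

none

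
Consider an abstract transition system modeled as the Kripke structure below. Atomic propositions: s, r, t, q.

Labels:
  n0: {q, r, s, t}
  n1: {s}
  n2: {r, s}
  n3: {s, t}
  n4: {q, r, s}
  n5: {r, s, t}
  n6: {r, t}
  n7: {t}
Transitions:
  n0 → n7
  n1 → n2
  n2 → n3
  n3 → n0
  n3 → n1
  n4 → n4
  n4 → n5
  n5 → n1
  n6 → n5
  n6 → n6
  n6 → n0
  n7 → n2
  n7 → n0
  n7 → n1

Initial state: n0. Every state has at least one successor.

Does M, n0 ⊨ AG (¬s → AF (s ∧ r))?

Yes

States satisfying ¬s → AF (s ∧ r): {n0, n1, n2, n3, n4, n5, n7}.
States satisfying AG (¬s → AF (s ∧ r)): {n0, n1, n2, n3, n4, n5, n7}.
Every state reachable from n0 satisfies ¬s → AF (s ∧ r).
n0 ∈ Sat(AG (¬s → AF (s ∧ r))).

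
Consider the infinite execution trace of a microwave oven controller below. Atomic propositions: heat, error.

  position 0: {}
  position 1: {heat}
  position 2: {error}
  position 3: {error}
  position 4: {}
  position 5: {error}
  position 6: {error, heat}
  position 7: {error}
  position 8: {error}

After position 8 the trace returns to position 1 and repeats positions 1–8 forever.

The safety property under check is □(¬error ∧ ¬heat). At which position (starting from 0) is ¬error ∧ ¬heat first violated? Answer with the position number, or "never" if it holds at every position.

Check ¬error ∧ ¬heat at each position in order: 0 ✓.
At position 1 the labels are {heat}, so ¬error ∧ ¬heat is false there. This is the first violation.

1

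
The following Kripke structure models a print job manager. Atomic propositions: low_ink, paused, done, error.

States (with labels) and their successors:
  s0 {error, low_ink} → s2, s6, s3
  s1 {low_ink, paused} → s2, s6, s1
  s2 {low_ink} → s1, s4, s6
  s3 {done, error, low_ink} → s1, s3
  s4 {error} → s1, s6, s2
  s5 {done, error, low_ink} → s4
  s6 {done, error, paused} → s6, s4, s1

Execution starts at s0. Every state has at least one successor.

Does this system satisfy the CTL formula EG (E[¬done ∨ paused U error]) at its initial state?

States satisfying E[¬done ∨ paused U error]: {s0, s1, s2, s3, s4, s5, s6}.
States satisfying EG (E[¬done ∨ paused U error]): {s0, s1, s2, s3, s4, s5, s6}.
s0 ∈ Sat(EG (E[¬done ∨ paused U error])).

Yes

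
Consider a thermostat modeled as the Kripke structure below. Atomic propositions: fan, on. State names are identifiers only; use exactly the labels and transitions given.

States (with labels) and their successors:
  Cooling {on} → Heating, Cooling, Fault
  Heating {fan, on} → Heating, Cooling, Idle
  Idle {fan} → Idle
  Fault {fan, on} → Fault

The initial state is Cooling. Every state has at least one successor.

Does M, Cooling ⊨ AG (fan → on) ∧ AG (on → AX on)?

States satisfying fan → on: {Cooling, Heating, Fault}.
States satisfying AG (fan → on): {Fault}.
States satisfying on → AX on: {Cooling, Idle, Fault}.
States satisfying AG (on → AX on): {Idle, Fault}.
States satisfying AG (fan → on) ∧ AG (on → AX on): {Fault}.
Cooling ∉ Sat(AG (fan → on) ∧ AG (on → AX on)).

Does not hold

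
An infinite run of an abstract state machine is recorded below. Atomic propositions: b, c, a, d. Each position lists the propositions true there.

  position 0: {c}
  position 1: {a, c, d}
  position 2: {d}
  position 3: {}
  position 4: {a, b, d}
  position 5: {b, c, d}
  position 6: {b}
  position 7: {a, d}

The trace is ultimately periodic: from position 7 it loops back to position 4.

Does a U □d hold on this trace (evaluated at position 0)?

Violated

Walking from position 0: at position 0, □d has not yet held and a fails, so a U □d is false.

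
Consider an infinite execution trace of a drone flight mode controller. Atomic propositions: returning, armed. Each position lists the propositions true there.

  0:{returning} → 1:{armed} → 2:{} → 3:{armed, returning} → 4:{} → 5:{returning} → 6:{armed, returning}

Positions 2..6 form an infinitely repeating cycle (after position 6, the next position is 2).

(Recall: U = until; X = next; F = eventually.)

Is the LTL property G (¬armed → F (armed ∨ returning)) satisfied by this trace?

¬armed → F (armed ∨ returning) holds at every position 0..6, and those are all positions ever visited, so G (¬armed → F (armed ∨ returning)) holds.
Positions where ¬armed holds: 0, 2, 4, 5.
Check F (armed ∨ returning) at each: 0→ok, 2→ok, 4→ok, 5→ok.

Holds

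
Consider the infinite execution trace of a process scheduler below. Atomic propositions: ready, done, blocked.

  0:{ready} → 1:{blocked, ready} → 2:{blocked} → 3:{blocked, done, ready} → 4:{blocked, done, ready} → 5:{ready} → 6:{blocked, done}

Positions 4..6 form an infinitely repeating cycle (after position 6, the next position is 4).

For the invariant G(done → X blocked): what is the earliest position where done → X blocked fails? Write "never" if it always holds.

Check done → X blocked at each position in order: 0 ✓, 1 ✓, 2 ✓, 3 ✓.
At position 4 the labels are {blocked, done, ready} and the next position 5 has {ready}, so done → X blocked is false there. This is the first violation.

4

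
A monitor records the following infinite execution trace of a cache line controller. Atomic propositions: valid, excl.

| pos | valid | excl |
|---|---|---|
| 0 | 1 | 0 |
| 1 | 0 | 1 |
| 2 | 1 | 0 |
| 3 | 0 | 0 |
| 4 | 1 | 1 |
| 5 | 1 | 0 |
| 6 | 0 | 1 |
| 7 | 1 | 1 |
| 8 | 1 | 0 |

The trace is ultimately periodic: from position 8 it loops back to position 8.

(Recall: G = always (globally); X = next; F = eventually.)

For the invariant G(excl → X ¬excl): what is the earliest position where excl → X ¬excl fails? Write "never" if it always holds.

6

Check excl → X ¬excl at each position in order: 0 ✓, 1 ✓, 2 ✓, 3 ✓, 4 ✓, 5 ✓.
At position 6 the labels are {excl} and the next position 7 has {excl, valid}, so excl → X ¬excl is false there. This is the first violation.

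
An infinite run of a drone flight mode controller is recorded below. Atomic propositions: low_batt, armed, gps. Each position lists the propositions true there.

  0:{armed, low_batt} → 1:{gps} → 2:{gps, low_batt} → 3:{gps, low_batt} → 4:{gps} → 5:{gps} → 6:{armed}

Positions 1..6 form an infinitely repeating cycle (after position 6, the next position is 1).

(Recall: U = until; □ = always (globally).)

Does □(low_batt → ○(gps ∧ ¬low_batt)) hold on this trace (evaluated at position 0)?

low_batt → ○(gps ∧ ¬low_batt) must hold at every position from 0 onward. It fails at position 2, so □(low_batt → ○(gps ∧ ¬low_batt)) is false.
Positions where low_batt holds: 0, 2, 3.
Check ○(gps ∧ ¬low_batt) at each: 0→ok, 2→fails, 3→ok.

No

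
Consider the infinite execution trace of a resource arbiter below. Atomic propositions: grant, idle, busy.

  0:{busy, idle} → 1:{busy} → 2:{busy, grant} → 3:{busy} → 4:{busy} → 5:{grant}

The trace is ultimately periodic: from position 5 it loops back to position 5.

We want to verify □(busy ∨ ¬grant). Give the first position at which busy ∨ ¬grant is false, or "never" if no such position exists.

Check busy ∨ ¬grant at each position in order: 0 ✓, 1 ✓, 2 ✓, 3 ✓, 4 ✓.
At position 5 the labels are {grant}, so busy ∨ ¬grant is false there. This is the first violation.

5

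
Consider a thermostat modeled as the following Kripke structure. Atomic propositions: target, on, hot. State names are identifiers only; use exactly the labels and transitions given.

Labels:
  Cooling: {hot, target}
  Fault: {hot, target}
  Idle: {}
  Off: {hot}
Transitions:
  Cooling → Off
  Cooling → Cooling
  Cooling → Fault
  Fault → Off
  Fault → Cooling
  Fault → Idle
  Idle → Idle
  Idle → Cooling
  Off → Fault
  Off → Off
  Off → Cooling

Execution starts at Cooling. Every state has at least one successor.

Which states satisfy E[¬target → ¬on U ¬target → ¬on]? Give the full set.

States satisfying ¬target → ¬on: {Cooling, Fault, Idle, Off}.
States satisfying E[¬target → ¬on U ¬target → ¬on]: {Cooling, Fault, Idle, Off}.

{Cooling, Fault, Idle, Off}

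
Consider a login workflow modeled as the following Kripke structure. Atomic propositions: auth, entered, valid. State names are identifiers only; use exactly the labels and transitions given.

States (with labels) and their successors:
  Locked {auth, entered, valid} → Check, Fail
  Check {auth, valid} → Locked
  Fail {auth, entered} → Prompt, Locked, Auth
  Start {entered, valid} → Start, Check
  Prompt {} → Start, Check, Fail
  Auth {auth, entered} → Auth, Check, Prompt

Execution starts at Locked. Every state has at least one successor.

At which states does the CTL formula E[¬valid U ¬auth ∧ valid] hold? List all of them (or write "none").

States satisfying ¬valid: {Fail, Prompt, Auth}.
States satisfying ¬auth ∧ valid: {Start}.
States satisfying E[¬valid U ¬auth ∧ valid]: {Fail, Start, Prompt, Auth}.

{Fail, Start, Prompt, Auth}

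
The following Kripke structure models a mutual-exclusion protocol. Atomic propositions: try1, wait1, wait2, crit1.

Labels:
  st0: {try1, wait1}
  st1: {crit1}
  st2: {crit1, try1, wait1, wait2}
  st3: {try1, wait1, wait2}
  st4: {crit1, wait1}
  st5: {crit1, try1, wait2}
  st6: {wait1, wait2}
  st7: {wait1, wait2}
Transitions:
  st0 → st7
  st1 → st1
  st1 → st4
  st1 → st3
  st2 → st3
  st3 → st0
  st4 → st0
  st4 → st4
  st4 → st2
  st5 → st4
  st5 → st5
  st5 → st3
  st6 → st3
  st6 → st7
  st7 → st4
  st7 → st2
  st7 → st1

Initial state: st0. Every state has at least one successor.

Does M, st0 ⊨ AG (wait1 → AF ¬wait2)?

States satisfying wait1 → AF ¬wait2: {st0, st1, st2, st3, st4, st5, st6, st7}.
States satisfying AG (wait1 → AF ¬wait2): {st0, st1, st2, st3, st4, st5, st6, st7}.
Every state reachable from st0 satisfies wait1 → AF ¬wait2.
st0 ∈ Sat(AG (wait1 → AF ¬wait2)).

Satisfied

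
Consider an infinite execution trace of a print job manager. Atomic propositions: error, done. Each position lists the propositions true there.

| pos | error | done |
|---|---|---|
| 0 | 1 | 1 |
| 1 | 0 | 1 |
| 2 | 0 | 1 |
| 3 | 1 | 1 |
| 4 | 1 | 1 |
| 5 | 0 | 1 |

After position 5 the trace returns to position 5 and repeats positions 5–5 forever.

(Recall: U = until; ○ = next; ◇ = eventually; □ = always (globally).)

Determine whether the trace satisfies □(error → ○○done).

error → ○○done holds at every position 0..5, and those are all positions ever visited, so □(error → ○○done) holds.
Positions where error holds: 0, 3, 4.
Check ○○done at each: 0→ok, 3→ok, 4→ok.

Satisfied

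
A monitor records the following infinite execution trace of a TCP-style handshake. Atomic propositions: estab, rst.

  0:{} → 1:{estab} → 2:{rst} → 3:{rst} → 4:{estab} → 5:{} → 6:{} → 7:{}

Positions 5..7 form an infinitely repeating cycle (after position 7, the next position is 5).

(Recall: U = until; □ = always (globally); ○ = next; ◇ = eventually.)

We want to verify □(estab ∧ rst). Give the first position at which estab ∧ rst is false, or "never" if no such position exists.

0

At position 0 the labels are {}, so estab ∧ rst is false there. This is the first violation.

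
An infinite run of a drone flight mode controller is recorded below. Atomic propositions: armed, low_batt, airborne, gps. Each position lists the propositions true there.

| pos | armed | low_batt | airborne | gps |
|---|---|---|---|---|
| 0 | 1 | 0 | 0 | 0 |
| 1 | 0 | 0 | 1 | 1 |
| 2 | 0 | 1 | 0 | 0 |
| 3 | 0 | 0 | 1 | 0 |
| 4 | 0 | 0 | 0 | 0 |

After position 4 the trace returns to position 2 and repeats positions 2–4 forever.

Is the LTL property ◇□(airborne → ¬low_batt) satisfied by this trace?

□(airborne → ¬low_batt) holds at position 0, which is reachable from 0, so ◇□(airborne → ¬low_batt) holds.

Holds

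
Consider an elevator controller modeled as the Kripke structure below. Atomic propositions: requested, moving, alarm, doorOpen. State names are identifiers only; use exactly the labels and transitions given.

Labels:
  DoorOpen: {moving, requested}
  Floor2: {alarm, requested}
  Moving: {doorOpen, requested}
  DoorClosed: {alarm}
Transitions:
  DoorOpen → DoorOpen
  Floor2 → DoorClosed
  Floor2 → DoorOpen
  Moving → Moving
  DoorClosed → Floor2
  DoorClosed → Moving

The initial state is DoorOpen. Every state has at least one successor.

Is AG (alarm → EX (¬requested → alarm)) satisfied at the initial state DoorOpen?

Yes

States satisfying alarm → EX (¬requested → alarm): {DoorOpen, Floor2, Moving, DoorClosed}.
States satisfying AG (alarm → EX (¬requested → alarm)): {DoorOpen, Floor2, Moving, DoorClosed}.
Every state reachable from DoorOpen satisfies alarm → EX (¬requested → alarm).
DoorOpen ∈ Sat(AG (alarm → EX (¬requested → alarm))).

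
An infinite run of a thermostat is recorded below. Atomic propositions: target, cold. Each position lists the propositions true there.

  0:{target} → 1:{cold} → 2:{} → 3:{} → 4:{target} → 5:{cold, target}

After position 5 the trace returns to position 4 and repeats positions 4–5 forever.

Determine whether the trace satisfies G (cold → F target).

cold → F target holds at every position 0..5, and those are all positions ever visited, so G (cold → F target) holds.
Positions where cold holds: 1, 5.
Check F target at each: 1→ok, 5→ok.

Holds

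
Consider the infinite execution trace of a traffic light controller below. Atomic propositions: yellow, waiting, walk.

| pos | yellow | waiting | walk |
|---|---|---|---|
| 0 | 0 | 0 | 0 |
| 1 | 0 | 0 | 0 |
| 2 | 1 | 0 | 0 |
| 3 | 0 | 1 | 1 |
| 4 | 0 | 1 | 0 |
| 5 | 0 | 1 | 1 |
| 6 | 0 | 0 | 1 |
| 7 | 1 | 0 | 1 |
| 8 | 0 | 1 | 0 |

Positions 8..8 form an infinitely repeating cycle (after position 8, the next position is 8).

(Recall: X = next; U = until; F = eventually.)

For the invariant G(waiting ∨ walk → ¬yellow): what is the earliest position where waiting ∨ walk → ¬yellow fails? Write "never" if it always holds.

Check waiting ∨ walk → ¬yellow at each position in order: 0 ✓, 1 ✓, 2 ✓, 3 ✓, 4 ✓, 5 ✓, 6 ✓.
At position 7 the labels are {walk, yellow}, so waiting ∨ walk → ¬yellow is false there. This is the first violation.

7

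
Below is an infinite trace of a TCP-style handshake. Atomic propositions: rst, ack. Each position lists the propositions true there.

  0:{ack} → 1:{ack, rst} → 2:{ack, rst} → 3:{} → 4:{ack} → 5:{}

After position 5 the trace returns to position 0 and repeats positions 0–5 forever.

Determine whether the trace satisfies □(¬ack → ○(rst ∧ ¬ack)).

Violated

¬ack → ○(rst ∧ ¬ack) must hold at every position from 0 onward. It fails at position 3, so □(¬ack → ○(rst ∧ ¬ack)) is false.
Positions where ¬ack holds: 3, 5.
Check ○(rst ∧ ¬ack) at each: 3→fails, 5→fails.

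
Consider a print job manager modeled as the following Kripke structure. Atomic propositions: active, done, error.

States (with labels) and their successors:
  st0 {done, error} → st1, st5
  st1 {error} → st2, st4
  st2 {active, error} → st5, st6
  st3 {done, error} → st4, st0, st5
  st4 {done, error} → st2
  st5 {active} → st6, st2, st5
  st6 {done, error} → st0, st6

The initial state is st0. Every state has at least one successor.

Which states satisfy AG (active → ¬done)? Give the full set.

States satisfying active → ¬done: {st0, st1, st2, st3, st4, st5, st6}.
States satisfying AG (active → ¬done): {st0, st1, st2, st3, st4, st5, st6}.

{st0, st1, st2, st3, st4, st5, st6}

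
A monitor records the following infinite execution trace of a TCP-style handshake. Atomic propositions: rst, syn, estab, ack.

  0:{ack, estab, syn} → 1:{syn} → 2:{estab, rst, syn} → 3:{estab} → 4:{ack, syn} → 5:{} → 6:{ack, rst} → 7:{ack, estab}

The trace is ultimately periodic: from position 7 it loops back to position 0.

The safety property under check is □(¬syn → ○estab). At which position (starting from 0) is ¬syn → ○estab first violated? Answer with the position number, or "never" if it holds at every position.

Check ¬syn → ○estab at each position in order: 0 ✓, 1 ✓, 2 ✓.
At position 3 the labels are {estab} and the next position 4 has {ack, syn}, so ¬syn → ○estab is false there. This is the first violation.

3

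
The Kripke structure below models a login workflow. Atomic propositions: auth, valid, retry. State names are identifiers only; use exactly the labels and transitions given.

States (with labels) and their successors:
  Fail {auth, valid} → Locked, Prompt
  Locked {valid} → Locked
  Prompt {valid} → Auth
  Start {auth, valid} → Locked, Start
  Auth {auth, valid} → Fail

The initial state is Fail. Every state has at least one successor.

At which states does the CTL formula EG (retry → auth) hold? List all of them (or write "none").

States satisfying retry → auth: {Fail, Locked, Prompt, Start, Auth}.
States satisfying EG (retry → auth): {Fail, Locked, Prompt, Start, Auth}.

{Fail, Locked, Prompt, Start, Auth}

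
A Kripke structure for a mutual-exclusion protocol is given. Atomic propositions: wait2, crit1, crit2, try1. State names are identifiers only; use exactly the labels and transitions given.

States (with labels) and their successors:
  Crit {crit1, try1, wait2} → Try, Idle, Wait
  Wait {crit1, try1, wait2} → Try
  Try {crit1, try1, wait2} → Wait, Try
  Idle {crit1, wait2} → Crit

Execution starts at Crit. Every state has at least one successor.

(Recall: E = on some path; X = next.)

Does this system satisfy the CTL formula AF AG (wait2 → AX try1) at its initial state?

Violated

States satisfying AG (wait2 → AX try1): {Wait, Try}.
States satisfying AF AG (wait2 → AX try1): {Wait, Try}.
There is a path from Crit along which AG (wait2 → AX try1) never holds.
Crit ∉ Sat(AF AG (wait2 → AX try1)).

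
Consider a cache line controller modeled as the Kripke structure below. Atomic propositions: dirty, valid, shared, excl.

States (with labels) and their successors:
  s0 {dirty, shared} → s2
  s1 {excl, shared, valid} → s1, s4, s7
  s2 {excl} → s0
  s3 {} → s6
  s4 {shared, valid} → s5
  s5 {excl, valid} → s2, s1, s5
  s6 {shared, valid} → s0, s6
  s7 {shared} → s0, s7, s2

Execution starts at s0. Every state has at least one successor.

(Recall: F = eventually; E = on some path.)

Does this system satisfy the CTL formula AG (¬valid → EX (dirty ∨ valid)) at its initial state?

Violated

States satisfying ¬valid → EX (dirty ∨ valid): {s1, s2, s3, s4, s5, s6, s7}.
States satisfying AG (¬valid → EX (dirty ∨ valid)): ∅.
s0 is reachable from s0 and violates ¬valid → EX (dirty ∨ valid), so AG fails at s0.
s0 ∉ Sat(AG (¬valid → EX (dirty ∨ valid))).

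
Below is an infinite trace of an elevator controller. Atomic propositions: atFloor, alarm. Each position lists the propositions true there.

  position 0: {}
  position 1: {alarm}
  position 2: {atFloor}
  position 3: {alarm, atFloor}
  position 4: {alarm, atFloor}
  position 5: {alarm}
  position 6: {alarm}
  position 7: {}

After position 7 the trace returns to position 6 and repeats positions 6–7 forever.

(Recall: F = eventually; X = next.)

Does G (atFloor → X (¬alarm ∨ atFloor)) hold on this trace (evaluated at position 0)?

Does not hold

atFloor → X (¬alarm ∨ atFloor) must hold at every position from 0 onward. It fails at position 4, so G (atFloor → X (¬alarm ∨ atFloor)) is false.
Positions where atFloor holds: 2, 3, 4.
Check X (¬alarm ∨ atFloor) at each: 2→ok, 3→ok, 4→fails.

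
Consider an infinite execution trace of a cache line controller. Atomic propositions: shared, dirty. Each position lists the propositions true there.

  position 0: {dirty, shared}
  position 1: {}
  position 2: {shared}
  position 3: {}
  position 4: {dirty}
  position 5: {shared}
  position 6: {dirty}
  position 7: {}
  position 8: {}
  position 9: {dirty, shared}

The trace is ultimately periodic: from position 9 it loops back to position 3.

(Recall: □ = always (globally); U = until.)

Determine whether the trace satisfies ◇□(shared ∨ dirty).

□(shared ∨ dirty) is false at every position 0..9, so it never becomes true and ◇□(shared ∨ dirty) fails.

Does not hold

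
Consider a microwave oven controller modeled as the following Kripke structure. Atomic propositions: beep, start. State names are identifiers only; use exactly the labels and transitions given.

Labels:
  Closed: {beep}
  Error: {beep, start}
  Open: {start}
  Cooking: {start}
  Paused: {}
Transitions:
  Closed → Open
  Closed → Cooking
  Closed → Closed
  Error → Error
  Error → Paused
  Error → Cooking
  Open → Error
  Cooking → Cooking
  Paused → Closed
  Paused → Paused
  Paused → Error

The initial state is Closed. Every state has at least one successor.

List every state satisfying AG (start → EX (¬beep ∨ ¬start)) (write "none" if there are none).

States satisfying start → EX (¬beep ∨ ¬start): {Closed, Error, Cooking, Paused}.
States satisfying AG (start → EX (¬beep ∨ ¬start)): {Cooking}.

{Cooking}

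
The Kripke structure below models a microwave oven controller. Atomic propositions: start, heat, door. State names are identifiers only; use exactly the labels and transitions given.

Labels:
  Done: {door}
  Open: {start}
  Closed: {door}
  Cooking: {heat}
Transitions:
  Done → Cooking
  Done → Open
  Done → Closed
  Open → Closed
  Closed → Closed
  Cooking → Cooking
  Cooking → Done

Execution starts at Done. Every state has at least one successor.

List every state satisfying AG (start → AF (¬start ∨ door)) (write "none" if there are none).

States satisfying start → AF (¬start ∨ door): {Done, Open, Closed, Cooking}.
States satisfying AG (start → AF (¬start ∨ door)): {Done, Open, Closed, Cooking}.

{Done, Open, Closed, Cooking}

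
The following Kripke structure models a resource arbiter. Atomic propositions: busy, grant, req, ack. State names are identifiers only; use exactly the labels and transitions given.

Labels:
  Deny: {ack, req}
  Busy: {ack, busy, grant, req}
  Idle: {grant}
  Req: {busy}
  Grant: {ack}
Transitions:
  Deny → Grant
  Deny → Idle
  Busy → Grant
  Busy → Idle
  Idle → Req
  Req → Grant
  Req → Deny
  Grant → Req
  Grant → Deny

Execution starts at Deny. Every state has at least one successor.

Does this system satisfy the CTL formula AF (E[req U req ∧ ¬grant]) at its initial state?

States satisfying E[req U req ∧ ¬grant]: {Deny}.
States satisfying AF (E[req U req ∧ ¬grant]): {Deny}.
Deny ∈ Sat(AF (E[req U req ∧ ¬grant])).

Yes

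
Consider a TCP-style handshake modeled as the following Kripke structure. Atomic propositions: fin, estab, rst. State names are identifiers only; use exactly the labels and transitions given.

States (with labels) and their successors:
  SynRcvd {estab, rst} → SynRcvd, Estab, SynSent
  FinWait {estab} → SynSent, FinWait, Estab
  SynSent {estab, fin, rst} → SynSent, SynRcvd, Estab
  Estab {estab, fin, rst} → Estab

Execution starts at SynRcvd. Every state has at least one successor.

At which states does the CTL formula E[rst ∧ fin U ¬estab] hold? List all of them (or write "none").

none

States satisfying rst ∧ fin: {SynSent, Estab}.
States satisfying ¬estab: ∅.
States satisfying E[rst ∧ fin U ¬estab]: ∅.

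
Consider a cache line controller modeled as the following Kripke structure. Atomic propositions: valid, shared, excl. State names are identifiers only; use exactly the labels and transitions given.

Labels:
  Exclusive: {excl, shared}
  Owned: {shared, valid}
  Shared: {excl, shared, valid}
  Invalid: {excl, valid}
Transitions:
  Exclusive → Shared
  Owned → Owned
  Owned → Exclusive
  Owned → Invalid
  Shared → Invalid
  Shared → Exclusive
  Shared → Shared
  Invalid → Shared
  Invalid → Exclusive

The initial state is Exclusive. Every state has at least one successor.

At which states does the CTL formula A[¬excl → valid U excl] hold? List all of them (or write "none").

States satisfying ¬excl → valid: {Exclusive, Owned, Shared, Invalid}.
States satisfying excl: {Exclusive, Shared, Invalid}.
States satisfying A[¬excl → valid U excl]: {Exclusive, Shared, Invalid}.

{Exclusive, Shared, Invalid}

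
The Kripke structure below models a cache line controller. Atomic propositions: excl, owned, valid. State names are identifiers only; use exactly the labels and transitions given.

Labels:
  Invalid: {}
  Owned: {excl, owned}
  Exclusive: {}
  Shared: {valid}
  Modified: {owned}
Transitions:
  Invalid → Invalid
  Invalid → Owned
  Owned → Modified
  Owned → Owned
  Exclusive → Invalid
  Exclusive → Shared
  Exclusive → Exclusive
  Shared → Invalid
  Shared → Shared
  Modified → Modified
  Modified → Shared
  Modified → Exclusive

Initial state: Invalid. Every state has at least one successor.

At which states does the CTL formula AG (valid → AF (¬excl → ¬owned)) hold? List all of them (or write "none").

{Invalid, Owned, Exclusive, Shared, Modified}

States satisfying valid → AF (¬excl → ¬owned): {Invalid, Owned, Exclusive, Shared, Modified}.
States satisfying AG (valid → AF (¬excl → ¬owned)): {Invalid, Owned, Exclusive, Shared, Modified}.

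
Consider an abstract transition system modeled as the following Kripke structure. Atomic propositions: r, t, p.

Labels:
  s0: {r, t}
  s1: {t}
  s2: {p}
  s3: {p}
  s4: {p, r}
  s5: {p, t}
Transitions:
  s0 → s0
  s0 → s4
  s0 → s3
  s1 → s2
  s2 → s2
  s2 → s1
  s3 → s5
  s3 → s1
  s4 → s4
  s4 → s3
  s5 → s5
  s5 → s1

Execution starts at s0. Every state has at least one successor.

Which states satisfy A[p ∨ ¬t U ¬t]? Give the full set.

{s2, s3, s4}

States satisfying p ∨ ¬t: {s2, s3, s4, s5}.
States satisfying ¬t: {s2, s3, s4}.
States satisfying A[p ∨ ¬t U ¬t]: {s2, s3, s4}.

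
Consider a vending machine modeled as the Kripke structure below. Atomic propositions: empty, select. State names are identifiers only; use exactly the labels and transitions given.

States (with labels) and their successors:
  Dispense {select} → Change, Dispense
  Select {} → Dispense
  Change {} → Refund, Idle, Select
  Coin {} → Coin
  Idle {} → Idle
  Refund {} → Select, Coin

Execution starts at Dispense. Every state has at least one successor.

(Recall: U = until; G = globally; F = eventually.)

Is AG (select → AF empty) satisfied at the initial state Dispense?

States satisfying select → AF empty: {Select, Change, Coin, Idle, Refund}.
States satisfying AG (select → AF empty): {Coin, Idle}.
Dispense is reachable from Dispense and violates select → AF empty, so AG fails at Dispense.
Dispense ∉ Sat(AG (select → AF empty)).

Does not hold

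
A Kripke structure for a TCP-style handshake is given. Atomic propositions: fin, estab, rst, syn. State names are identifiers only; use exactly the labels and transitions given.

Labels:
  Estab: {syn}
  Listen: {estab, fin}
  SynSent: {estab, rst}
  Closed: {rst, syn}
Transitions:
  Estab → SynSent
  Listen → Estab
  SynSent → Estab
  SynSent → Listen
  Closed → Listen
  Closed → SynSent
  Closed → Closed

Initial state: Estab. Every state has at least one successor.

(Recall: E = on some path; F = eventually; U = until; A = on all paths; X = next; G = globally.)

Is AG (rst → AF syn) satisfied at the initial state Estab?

Holds

States satisfying rst → AF syn: {Estab, Listen, SynSent, Closed}.
States satisfying AG (rst → AF syn): {Estab, Listen, SynSent, Closed}.
Every state reachable from Estab satisfies rst → AF syn.
Estab ∈ Sat(AG (rst → AF syn)).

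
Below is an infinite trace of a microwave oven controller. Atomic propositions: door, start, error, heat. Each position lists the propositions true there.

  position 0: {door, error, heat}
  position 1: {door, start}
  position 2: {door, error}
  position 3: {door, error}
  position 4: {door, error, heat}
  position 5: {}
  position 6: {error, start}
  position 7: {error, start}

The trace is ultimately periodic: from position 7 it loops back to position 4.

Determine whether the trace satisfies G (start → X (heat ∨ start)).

No

start → X (heat ∨ start) must hold at every position from 0 onward. It fails at position 1, so G (start → X (heat ∨ start)) is false.
Positions where start holds: 1, 6, 7.
Check X (heat ∨ start) at each: 1→fails, 6→ok, 7→ok.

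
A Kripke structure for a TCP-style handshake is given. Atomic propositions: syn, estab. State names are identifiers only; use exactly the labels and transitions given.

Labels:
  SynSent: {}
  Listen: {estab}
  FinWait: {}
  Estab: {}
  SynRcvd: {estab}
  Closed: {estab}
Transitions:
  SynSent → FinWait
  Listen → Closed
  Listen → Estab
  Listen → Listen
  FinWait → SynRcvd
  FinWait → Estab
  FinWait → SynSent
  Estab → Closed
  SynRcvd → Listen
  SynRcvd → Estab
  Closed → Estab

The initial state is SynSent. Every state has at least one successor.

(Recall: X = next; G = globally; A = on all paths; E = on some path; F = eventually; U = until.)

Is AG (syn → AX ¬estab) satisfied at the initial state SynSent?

States satisfying syn → AX ¬estab: {SynSent, Listen, FinWait, Estab, SynRcvd, Closed}.
States satisfying AG (syn → AX ¬estab): {SynSent, Listen, FinWait, Estab, SynRcvd, Closed}.
Every state reachable from SynSent satisfies syn → AX ¬estab.
SynSent ∈ Sat(AG (syn → AX ¬estab)).

Holds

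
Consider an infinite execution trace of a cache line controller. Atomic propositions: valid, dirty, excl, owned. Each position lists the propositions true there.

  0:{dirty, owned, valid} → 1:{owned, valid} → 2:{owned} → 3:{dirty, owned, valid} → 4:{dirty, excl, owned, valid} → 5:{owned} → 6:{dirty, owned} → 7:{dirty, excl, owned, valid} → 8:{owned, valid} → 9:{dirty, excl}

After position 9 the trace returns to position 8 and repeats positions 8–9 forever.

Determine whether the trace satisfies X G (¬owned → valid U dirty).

The position after 0 is 1; G (¬owned → valid U dirty) is true there.

Yes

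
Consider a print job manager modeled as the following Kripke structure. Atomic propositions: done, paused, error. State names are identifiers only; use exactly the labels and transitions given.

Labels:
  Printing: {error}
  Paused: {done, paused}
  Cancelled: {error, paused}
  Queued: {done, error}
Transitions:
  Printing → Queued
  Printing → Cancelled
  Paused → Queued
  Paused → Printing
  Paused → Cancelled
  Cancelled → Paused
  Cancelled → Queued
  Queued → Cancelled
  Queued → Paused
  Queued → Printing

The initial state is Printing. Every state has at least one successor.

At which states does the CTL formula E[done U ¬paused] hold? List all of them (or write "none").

States satisfying done: {Paused, Queued}.
States satisfying ¬paused: {Printing, Queued}.
States satisfying E[done U ¬paused]: {Printing, Paused, Queued}.

{Printing, Paused, Queued}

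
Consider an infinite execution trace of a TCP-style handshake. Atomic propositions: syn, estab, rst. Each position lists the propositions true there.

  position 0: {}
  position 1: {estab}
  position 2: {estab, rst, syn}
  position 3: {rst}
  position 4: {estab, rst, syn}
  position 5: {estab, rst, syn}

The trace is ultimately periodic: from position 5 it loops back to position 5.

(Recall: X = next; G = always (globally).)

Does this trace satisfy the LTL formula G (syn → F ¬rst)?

Violated

syn → F ¬rst must hold at every position from 0 onward. It fails at position 2, so G (syn → F ¬rst) is false.
Positions where syn holds: 2, 4, 5.
Check F ¬rst at each: 2→fails, 4→fails, 5→fails.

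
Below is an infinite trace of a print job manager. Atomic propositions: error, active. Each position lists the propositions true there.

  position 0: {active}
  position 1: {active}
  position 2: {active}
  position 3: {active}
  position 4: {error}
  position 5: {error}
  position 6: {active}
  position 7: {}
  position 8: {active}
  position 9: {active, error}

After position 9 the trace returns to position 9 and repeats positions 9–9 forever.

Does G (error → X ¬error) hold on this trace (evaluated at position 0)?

Does not hold

error → X ¬error must hold at every position from 0 onward. It fails at position 4, so G (error → X ¬error) is false.
Positions where error holds: 4, 5, 9.
Check X ¬error at each: 4→fails, 5→ok, 9→fails.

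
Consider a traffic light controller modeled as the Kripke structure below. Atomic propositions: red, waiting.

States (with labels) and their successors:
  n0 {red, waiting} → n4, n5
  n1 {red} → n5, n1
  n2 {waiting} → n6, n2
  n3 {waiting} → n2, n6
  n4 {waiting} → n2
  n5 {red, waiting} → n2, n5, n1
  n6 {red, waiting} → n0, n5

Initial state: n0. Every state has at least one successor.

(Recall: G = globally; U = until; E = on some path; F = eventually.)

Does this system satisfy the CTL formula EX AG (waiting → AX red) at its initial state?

States satisfying AG (waiting → AX red): ∅.
States satisfying EX AG (waiting → AX red): ∅.
No suitable path/successor from n0 witnesses the formula.
n0 ∉ Sat(EX AG (waiting → AX red)).

Violated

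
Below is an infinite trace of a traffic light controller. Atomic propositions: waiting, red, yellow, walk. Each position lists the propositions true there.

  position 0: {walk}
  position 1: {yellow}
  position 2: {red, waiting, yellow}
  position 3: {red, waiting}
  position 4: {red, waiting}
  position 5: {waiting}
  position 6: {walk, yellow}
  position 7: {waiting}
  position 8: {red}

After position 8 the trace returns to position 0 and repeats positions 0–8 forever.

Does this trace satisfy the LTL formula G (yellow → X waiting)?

yellow → X waiting holds at every position 0..8, and those are all positions ever visited, so G (yellow → X waiting) holds.
Positions where yellow holds: 1, 2, 6.
Check X waiting at each: 1→ok, 2→ok, 6→ok.

Satisfied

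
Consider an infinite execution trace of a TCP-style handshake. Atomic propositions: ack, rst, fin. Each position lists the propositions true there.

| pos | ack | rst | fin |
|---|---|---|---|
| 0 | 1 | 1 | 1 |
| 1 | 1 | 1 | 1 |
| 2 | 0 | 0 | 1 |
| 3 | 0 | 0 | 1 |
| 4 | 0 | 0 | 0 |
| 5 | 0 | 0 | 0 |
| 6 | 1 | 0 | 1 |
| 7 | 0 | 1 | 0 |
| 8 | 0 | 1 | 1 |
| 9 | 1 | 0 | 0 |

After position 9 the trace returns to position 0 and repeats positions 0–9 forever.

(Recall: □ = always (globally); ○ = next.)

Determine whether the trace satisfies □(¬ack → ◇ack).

Satisfied

¬ack → ◇ack holds at every position 0..9, and those are all positions ever visited, so □(¬ack → ◇ack) holds.
Positions where ¬ack holds: 2, 3, 4, 5, 7, 8.
Check ◇ack at each: 2→ok, 3→ok, 4→ok, 5→ok, 7→ok, 8→ok.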